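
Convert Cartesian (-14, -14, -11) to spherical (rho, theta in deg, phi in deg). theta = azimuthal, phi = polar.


rho = sqrt((-14)^2 + (-14)^2 + (-11)^2) = 22.6495
theta = atan2(-14, -14) = 225 deg
phi = acos(-11/22.6495) = 119.0558 deg

rho = 22.6495, theta = 225 deg, phi = 119.0558 deg


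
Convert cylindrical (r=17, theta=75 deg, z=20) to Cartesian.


x = 17 * cos(75) = 4.3999
y = 17 * sin(75) = 16.4207
z = 20

(4.3999, 16.4207, 20)


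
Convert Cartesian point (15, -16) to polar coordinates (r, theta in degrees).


r = sqrt(15^2 + (-16)^2) = 21.9317
theta = atan2(-16, 15) = 313.1524 degrees

r = 21.9317, theta = 313.1524 degrees


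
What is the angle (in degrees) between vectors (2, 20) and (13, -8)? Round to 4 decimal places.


dot = 2*13 + 20*-8 = -134
|u| = 20.0998, |v| = 15.2643
cos(angle) = -0.4368
angle = 115.8969 degrees

115.8969 degrees


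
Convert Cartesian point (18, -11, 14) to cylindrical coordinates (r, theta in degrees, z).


r = sqrt(18^2 + (-11)^2) = 21.095
theta = atan2(-11, 18) = 328.5704 deg
z = 14

r = 21.095, theta = 328.5704 deg, z = 14


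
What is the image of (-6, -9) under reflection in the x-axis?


Reflection across x-axis: (x, y) -> (x, -y)
(-6, -9) -> (-6, 9)

(-6, 9)


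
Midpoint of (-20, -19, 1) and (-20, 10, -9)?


Midpoint = ((-20+-20)/2, (-19+10)/2, (1+-9)/2) = (-20, -4.5, -4)

(-20, -4.5, -4)


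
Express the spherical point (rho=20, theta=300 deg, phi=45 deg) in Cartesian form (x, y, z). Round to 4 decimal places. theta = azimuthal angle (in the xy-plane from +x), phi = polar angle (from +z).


x = 20 * sin(45) * cos(300) = 7.0711
y = 20 * sin(45) * sin(300) = -12.2474
z = 20 * cos(45) = 14.1421

(7.0711, -12.2474, 14.1421)


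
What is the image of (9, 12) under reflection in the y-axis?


Reflection across y-axis: (x, y) -> (-x, y)
(9, 12) -> (-9, 12)

(-9, 12)


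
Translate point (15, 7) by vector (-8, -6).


Translation: (x+dx, y+dy) = (15+-8, 7+-6) = (7, 1)

(7, 1)


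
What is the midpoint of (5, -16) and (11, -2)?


Midpoint = ((5+11)/2, (-16+-2)/2) = (8, -9)

(8, -9)


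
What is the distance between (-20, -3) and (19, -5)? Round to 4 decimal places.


d = sqrt((19--20)^2 + (-5--3)^2) = 39.0512

39.0512


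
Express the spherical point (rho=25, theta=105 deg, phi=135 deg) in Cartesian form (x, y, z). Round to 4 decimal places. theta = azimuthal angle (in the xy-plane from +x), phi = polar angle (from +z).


x = 25 * sin(135) * cos(105) = -4.5753
y = 25 * sin(135) * sin(105) = 17.0753
z = 25 * cos(135) = -17.6777

(-4.5753, 17.0753, -17.6777)


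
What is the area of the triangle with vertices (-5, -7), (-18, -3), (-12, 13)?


Area = |x1(y2-y3) + x2(y3-y1) + x3(y1-y2)| / 2
= |-5*(-3-13) + -18*(13--7) + -12*(-7--3)| / 2
= 116

116


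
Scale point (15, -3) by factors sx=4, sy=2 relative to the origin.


Scaling: (x*sx, y*sy) = (15*4, -3*2) = (60, -6)

(60, -6)


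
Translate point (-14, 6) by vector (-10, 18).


Translation: (x+dx, y+dy) = (-14+-10, 6+18) = (-24, 24)

(-24, 24)


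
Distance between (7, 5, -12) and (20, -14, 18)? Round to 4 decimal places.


d = sqrt((20-7)^2 + (-14-5)^2 + (18--12)^2) = 37.8153

37.8153


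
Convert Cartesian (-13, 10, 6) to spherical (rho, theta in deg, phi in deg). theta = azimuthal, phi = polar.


rho = sqrt((-13)^2 + 10^2 + 6^2) = 17.4642
theta = atan2(10, -13) = 142.4314 deg
phi = acos(6/17.4642) = 69.9061 deg

rho = 17.4642, theta = 142.4314 deg, phi = 69.9061 deg


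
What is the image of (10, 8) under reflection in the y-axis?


Reflection across y-axis: (x, y) -> (-x, y)
(10, 8) -> (-10, 8)

(-10, 8)


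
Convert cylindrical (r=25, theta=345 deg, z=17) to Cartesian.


x = 25 * cos(345) = 24.1481
y = 25 * sin(345) = -6.4705
z = 17

(24.1481, -6.4705, 17)


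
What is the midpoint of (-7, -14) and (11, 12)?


Midpoint = ((-7+11)/2, (-14+12)/2) = (2, -1)

(2, -1)


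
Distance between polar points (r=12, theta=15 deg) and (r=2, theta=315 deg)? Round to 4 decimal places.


d = sqrt(r1^2 + r2^2 - 2*r1*r2*cos(t2-t1))
d = sqrt(12^2 + 2^2 - 2*12*2*cos(315-15)) = 11.1355

11.1355


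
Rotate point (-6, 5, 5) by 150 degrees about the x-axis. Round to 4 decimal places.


x' = -6
y' = 5*cos(150) - 5*sin(150) = -6.8301
z' = 5*sin(150) + 5*cos(150) = -1.8301

(-6, -6.8301, -1.8301)


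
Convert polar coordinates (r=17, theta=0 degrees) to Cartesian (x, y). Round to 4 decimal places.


x = 17 * cos(0) = 17
y = 17 * sin(0) = 0

(17, 0)


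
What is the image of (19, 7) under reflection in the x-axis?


Reflection across x-axis: (x, y) -> (x, -y)
(19, 7) -> (19, -7)

(19, -7)


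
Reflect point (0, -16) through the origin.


Reflection through origin: (x, y) -> (-x, -y)
(0, -16) -> (0, 16)

(0, 16)


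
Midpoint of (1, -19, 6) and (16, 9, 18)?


Midpoint = ((1+16)/2, (-19+9)/2, (6+18)/2) = (8.5, -5, 12)

(8.5, -5, 12)


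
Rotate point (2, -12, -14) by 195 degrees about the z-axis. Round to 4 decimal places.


x' = 2*cos(195) - -12*sin(195) = -5.0377
y' = 2*sin(195) + -12*cos(195) = 11.0735
z' = -14

(-5.0377, 11.0735, -14)


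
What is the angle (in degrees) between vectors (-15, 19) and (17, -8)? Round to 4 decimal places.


dot = -15*17 + 19*-8 = -407
|u| = 24.2074, |v| = 18.7883
cos(angle) = -0.8949
angle = 153.4913 degrees

153.4913 degrees


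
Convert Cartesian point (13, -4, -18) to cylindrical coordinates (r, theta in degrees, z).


r = sqrt(13^2 + (-4)^2) = 13.6015
theta = atan2(-4, 13) = 342.8973 deg
z = -18

r = 13.6015, theta = 342.8973 deg, z = -18


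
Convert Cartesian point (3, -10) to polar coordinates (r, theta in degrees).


r = sqrt(3^2 + (-10)^2) = 10.4403
theta = atan2(-10, 3) = 286.6992 degrees

r = 10.4403, theta = 286.6992 degrees


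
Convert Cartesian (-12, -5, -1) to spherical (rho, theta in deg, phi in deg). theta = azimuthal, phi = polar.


rho = sqrt((-12)^2 + (-5)^2 + (-1)^2) = 13.0384
theta = atan2(-5, -12) = 202.6199 deg
phi = acos(-1/13.0384) = 94.3987 deg

rho = 13.0384, theta = 202.6199 deg, phi = 94.3987 deg


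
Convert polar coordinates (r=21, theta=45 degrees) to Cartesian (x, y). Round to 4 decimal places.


x = 21 * cos(45) = 14.8492
y = 21 * sin(45) = 14.8492

(14.8492, 14.8492)


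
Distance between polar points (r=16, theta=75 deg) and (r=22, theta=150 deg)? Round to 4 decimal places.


d = sqrt(r1^2 + r2^2 - 2*r1*r2*cos(t2-t1))
d = sqrt(16^2 + 22^2 - 2*16*22*cos(150-75)) = 23.6176

23.6176


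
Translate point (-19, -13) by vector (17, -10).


Translation: (x+dx, y+dy) = (-19+17, -13+-10) = (-2, -23)

(-2, -23)


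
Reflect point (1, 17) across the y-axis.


Reflection across y-axis: (x, y) -> (-x, y)
(1, 17) -> (-1, 17)

(-1, 17)


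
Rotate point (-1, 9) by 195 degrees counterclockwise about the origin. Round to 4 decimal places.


x' = -1*cos(195) - 9*sin(195) = 3.2953
y' = -1*sin(195) + 9*cos(195) = -8.4345

(3.2953, -8.4345)


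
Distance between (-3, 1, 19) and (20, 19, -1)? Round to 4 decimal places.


d = sqrt((20--3)^2 + (19-1)^2 + (-1-19)^2) = 35.3977

35.3977


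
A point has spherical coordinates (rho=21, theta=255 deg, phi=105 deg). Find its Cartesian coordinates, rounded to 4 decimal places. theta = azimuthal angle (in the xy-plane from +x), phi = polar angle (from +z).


x = 21 * sin(105) * cos(255) = -5.25
y = 21 * sin(105) * sin(255) = -19.5933
z = 21 * cos(105) = -5.4352

(-5.25, -19.5933, -5.4352)


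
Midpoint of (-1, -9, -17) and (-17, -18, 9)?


Midpoint = ((-1+-17)/2, (-9+-18)/2, (-17+9)/2) = (-9, -13.5, -4)

(-9, -13.5, -4)


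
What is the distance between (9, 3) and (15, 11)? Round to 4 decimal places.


d = sqrt((15-9)^2 + (11-3)^2) = 10

10


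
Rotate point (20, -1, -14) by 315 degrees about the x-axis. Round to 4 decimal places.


x' = 20
y' = -1*cos(315) - -14*sin(315) = -10.6066
z' = -1*sin(315) + -14*cos(315) = -9.1924

(20, -10.6066, -9.1924)


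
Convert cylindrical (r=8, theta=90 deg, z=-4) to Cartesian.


x = 8 * cos(90) = 0
y = 8 * sin(90) = 8
z = -4

(0, 8, -4)


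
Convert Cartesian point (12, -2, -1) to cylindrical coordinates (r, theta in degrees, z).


r = sqrt(12^2 + (-2)^2) = 12.1655
theta = atan2(-2, 12) = 350.5377 deg
z = -1

r = 12.1655, theta = 350.5377 deg, z = -1


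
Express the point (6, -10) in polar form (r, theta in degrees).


r = sqrt(6^2 + (-10)^2) = 11.6619
theta = atan2(-10, 6) = 300.9638 degrees

r = 11.6619, theta = 300.9638 degrees


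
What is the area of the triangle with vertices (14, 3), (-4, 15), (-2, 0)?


Area = |x1(y2-y3) + x2(y3-y1) + x3(y1-y2)| / 2
= |14*(15-0) + -4*(0-3) + -2*(3-15)| / 2
= 123

123


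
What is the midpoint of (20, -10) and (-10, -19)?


Midpoint = ((20+-10)/2, (-10+-19)/2) = (5, -14.5)

(5, -14.5)


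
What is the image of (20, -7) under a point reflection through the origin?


Reflection through origin: (x, y) -> (-x, -y)
(20, -7) -> (-20, 7)

(-20, 7)


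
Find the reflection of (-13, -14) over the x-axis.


Reflection across x-axis: (x, y) -> (x, -y)
(-13, -14) -> (-13, 14)

(-13, 14)


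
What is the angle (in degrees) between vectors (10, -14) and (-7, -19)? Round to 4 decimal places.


dot = 10*-7 + -14*-19 = 196
|u| = 17.2047, |v| = 20.2485
cos(angle) = 0.5626
angle = 55.7625 degrees

55.7625 degrees


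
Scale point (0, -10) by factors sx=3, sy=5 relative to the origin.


Scaling: (x*sx, y*sy) = (0*3, -10*5) = (0, -50)

(0, -50)


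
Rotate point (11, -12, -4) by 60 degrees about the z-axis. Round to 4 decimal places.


x' = 11*cos(60) - -12*sin(60) = 15.8923
y' = 11*sin(60) + -12*cos(60) = 3.5263
z' = -4

(15.8923, 3.5263, -4)


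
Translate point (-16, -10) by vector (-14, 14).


Translation: (x+dx, y+dy) = (-16+-14, -10+14) = (-30, 4)

(-30, 4)


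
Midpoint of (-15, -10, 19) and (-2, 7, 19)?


Midpoint = ((-15+-2)/2, (-10+7)/2, (19+19)/2) = (-8.5, -1.5, 19)

(-8.5, -1.5, 19)


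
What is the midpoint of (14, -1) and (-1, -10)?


Midpoint = ((14+-1)/2, (-1+-10)/2) = (6.5, -5.5)

(6.5, -5.5)


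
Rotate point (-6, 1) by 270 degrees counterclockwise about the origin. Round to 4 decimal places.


x' = -6*cos(270) - 1*sin(270) = 1
y' = -6*sin(270) + 1*cos(270) = 6

(1, 6)


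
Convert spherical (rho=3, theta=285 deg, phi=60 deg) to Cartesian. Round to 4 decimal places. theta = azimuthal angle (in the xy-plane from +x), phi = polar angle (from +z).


x = 3 * sin(60) * cos(285) = 0.6724
y = 3 * sin(60) * sin(285) = -2.5095
z = 3 * cos(60) = 1.5

(0.6724, -2.5095, 1.5)


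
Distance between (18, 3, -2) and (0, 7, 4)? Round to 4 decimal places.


d = sqrt((0-18)^2 + (7-3)^2 + (4--2)^2) = 19.3907

19.3907


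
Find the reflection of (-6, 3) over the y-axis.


Reflection across y-axis: (x, y) -> (-x, y)
(-6, 3) -> (6, 3)

(6, 3)


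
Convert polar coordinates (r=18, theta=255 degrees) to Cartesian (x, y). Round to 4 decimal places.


x = 18 * cos(255) = -4.6587
y = 18 * sin(255) = -17.3867

(-4.6587, -17.3867)


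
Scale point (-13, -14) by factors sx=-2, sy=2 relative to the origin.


Scaling: (x*sx, y*sy) = (-13*-2, -14*2) = (26, -28)

(26, -28)


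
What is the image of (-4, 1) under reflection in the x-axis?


Reflection across x-axis: (x, y) -> (x, -y)
(-4, 1) -> (-4, -1)

(-4, -1)


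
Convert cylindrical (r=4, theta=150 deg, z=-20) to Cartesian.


x = 4 * cos(150) = -3.4641
y = 4 * sin(150) = 2
z = -20

(-3.4641, 2, -20)


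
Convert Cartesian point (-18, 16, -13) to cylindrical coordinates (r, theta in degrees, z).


r = sqrt((-18)^2 + 16^2) = 24.0832
theta = atan2(16, -18) = 138.3665 deg
z = -13

r = 24.0832, theta = 138.3665 deg, z = -13


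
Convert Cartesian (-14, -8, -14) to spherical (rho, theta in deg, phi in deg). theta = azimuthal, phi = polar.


rho = sqrt((-14)^2 + (-8)^2 + (-14)^2) = 21.3542
theta = atan2(-8, -14) = 209.7449 deg
phi = acos(-14/21.3542) = 130.9659 deg

rho = 21.3542, theta = 209.7449 deg, phi = 130.9659 deg


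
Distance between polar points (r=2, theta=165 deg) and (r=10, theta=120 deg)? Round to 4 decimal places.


d = sqrt(r1^2 + r2^2 - 2*r1*r2*cos(t2-t1))
d = sqrt(2^2 + 10^2 - 2*2*10*cos(120-165)) = 8.7015

8.7015


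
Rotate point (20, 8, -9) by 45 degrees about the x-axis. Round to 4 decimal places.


x' = 20
y' = 8*cos(45) - -9*sin(45) = 12.0208
z' = 8*sin(45) + -9*cos(45) = -0.7071

(20, 12.0208, -0.7071)


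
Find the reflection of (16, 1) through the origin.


Reflection through origin: (x, y) -> (-x, -y)
(16, 1) -> (-16, -1)

(-16, -1)


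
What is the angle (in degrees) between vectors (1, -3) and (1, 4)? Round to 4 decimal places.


dot = 1*1 + -3*4 = -11
|u| = 3.1623, |v| = 4.1231
cos(angle) = -0.8437
angle = 147.5288 degrees

147.5288 degrees


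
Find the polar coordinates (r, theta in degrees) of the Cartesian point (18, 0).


r = sqrt(18^2 + 0^2) = 18
theta = atan2(0, 18) = 0 degrees

r = 18, theta = 0 degrees


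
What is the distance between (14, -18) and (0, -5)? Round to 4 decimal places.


d = sqrt((0-14)^2 + (-5--18)^2) = 19.105

19.105


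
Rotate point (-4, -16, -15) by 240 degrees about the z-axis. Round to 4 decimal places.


x' = -4*cos(240) - -16*sin(240) = -11.8564
y' = -4*sin(240) + -16*cos(240) = 11.4641
z' = -15

(-11.8564, 11.4641, -15)


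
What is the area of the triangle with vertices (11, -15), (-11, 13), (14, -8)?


Area = |x1(y2-y3) + x2(y3-y1) + x3(y1-y2)| / 2
= |11*(13--8) + -11*(-8--15) + 14*(-15-13)| / 2
= 119

119


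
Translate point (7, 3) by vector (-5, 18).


Translation: (x+dx, y+dy) = (7+-5, 3+18) = (2, 21)

(2, 21)


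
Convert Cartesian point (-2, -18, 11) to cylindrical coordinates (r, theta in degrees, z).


r = sqrt((-2)^2 + (-18)^2) = 18.1108
theta = atan2(-18, -2) = 263.6598 deg
z = 11

r = 18.1108, theta = 263.6598 deg, z = 11


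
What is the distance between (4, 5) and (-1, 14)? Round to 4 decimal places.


d = sqrt((-1-4)^2 + (14-5)^2) = 10.2956

10.2956


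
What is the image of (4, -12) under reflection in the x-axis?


Reflection across x-axis: (x, y) -> (x, -y)
(4, -12) -> (4, 12)

(4, 12)


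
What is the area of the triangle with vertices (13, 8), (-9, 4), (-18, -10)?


Area = |x1(y2-y3) + x2(y3-y1) + x3(y1-y2)| / 2
= |13*(4--10) + -9*(-10-8) + -18*(8-4)| / 2
= 136

136


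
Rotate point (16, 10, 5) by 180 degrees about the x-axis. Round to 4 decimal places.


x' = 16
y' = 10*cos(180) - 5*sin(180) = -10
z' = 10*sin(180) + 5*cos(180) = -5

(16, -10, -5)


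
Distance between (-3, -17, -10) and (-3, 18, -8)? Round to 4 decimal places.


d = sqrt((-3--3)^2 + (18--17)^2 + (-8--10)^2) = 35.0571

35.0571


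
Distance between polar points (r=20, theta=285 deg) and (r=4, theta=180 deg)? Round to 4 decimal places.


d = sqrt(r1^2 + r2^2 - 2*r1*r2*cos(t2-t1))
d = sqrt(20^2 + 4^2 - 2*20*4*cos(180-285)) = 21.3872

21.3872


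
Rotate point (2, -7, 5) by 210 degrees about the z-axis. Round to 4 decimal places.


x' = 2*cos(210) - -7*sin(210) = -5.2321
y' = 2*sin(210) + -7*cos(210) = 5.0622
z' = 5

(-5.2321, 5.0622, 5)


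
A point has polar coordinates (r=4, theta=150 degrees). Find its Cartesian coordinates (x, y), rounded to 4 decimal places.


x = 4 * cos(150) = -3.4641
y = 4 * sin(150) = 2

(-3.4641, 2)


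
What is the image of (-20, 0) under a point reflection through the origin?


Reflection through origin: (x, y) -> (-x, -y)
(-20, 0) -> (20, 0)

(20, 0)


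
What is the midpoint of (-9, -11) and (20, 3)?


Midpoint = ((-9+20)/2, (-11+3)/2) = (5.5, -4)

(5.5, -4)


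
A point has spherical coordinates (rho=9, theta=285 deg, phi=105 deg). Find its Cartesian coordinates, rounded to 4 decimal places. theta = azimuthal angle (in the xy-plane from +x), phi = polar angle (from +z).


x = 9 * sin(105) * cos(285) = 2.25
y = 9 * sin(105) * sin(285) = -8.3971
z = 9 * cos(105) = -2.3294

(2.25, -8.3971, -2.3294)


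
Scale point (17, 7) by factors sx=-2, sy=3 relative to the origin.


Scaling: (x*sx, y*sy) = (17*-2, 7*3) = (-34, 21)

(-34, 21)


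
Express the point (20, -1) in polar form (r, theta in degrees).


r = sqrt(20^2 + (-1)^2) = 20.025
theta = atan2(-1, 20) = 357.1376 degrees

r = 20.025, theta = 357.1376 degrees


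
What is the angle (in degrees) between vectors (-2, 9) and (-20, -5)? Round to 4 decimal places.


dot = -2*-20 + 9*-5 = -5
|u| = 9.2195, |v| = 20.6155
cos(angle) = -0.0263
angle = 91.5074 degrees

91.5074 degrees


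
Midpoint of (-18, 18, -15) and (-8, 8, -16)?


Midpoint = ((-18+-8)/2, (18+8)/2, (-15+-16)/2) = (-13, 13, -15.5)

(-13, 13, -15.5)


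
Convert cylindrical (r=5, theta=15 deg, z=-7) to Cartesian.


x = 5 * cos(15) = 4.8296
y = 5 * sin(15) = 1.2941
z = -7

(4.8296, 1.2941, -7)


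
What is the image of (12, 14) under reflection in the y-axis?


Reflection across y-axis: (x, y) -> (-x, y)
(12, 14) -> (-12, 14)

(-12, 14)


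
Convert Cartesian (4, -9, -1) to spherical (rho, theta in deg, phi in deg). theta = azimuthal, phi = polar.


rho = sqrt(4^2 + (-9)^2 + (-1)^2) = 9.8995
theta = atan2(-9, 4) = 293.9625 deg
phi = acos(-1/9.8995) = 95.7976 deg

rho = 9.8995, theta = 293.9625 deg, phi = 95.7976 deg


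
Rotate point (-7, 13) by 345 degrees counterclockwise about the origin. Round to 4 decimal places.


x' = -7*cos(345) - 13*sin(345) = -3.3968
y' = -7*sin(345) + 13*cos(345) = 14.3688

(-3.3968, 14.3688)


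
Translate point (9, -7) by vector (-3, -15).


Translation: (x+dx, y+dy) = (9+-3, -7+-15) = (6, -22)

(6, -22)


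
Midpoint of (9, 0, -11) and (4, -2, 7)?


Midpoint = ((9+4)/2, (0+-2)/2, (-11+7)/2) = (6.5, -1, -2)

(6.5, -1, -2)


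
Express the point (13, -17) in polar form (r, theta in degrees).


r = sqrt(13^2 + (-17)^2) = 21.4009
theta = atan2(-17, 13) = 307.4054 degrees

r = 21.4009, theta = 307.4054 degrees


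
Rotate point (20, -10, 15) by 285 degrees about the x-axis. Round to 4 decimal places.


x' = 20
y' = -10*cos(285) - 15*sin(285) = 11.9007
z' = -10*sin(285) + 15*cos(285) = 13.5415

(20, 11.9007, 13.5415)


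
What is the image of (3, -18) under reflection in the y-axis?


Reflection across y-axis: (x, y) -> (-x, y)
(3, -18) -> (-3, -18)

(-3, -18)


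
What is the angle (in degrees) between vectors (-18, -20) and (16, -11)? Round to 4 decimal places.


dot = -18*16 + -20*-11 = -68
|u| = 26.9072, |v| = 19.4165
cos(angle) = -0.1302
angle = 97.4787 degrees

97.4787 degrees


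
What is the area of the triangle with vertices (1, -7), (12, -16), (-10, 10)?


Area = |x1(y2-y3) + x2(y3-y1) + x3(y1-y2)| / 2
= |1*(-16-10) + 12*(10--7) + -10*(-7--16)| / 2
= 44

44


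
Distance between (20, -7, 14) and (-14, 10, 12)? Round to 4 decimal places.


d = sqrt((-14-20)^2 + (10--7)^2 + (12-14)^2) = 38.0657

38.0657


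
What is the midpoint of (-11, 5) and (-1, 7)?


Midpoint = ((-11+-1)/2, (5+7)/2) = (-6, 6)

(-6, 6)


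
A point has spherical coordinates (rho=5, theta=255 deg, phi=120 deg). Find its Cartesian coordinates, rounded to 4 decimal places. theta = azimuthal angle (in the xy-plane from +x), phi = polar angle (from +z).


x = 5 * sin(120) * cos(255) = -1.1207
y = 5 * sin(120) * sin(255) = -4.1826
z = 5 * cos(120) = -2.5

(-1.1207, -4.1826, -2.5)


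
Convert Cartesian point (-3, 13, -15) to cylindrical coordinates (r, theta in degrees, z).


r = sqrt((-3)^2 + 13^2) = 13.3417
theta = atan2(13, -3) = 102.9946 deg
z = -15

r = 13.3417, theta = 102.9946 deg, z = -15


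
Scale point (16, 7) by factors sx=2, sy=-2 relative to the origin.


Scaling: (x*sx, y*sy) = (16*2, 7*-2) = (32, -14)

(32, -14)


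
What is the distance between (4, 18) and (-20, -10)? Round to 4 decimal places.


d = sqrt((-20-4)^2 + (-10-18)^2) = 36.8782

36.8782


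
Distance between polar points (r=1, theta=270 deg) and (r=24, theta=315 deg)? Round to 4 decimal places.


d = sqrt(r1^2 + r2^2 - 2*r1*r2*cos(t2-t1))
d = sqrt(1^2 + 24^2 - 2*1*24*cos(315-270)) = 23.3036

23.3036


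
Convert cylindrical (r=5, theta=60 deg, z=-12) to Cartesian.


x = 5 * cos(60) = 2.5
y = 5 * sin(60) = 4.3301
z = -12

(2.5, 4.3301, -12)


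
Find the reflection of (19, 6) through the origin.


Reflection through origin: (x, y) -> (-x, -y)
(19, 6) -> (-19, -6)

(-19, -6)


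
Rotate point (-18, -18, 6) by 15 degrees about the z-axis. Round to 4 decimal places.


x' = -18*cos(15) - -18*sin(15) = -12.7279
y' = -18*sin(15) + -18*cos(15) = -22.0454
z' = 6

(-12.7279, -22.0454, 6)


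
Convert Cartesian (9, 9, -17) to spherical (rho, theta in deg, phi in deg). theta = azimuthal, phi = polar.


rho = sqrt(9^2 + 9^2 + (-17)^2) = 21.2368
theta = atan2(9, 9) = 45 deg
phi = acos(-17/21.2368) = 143.1778 deg

rho = 21.2368, theta = 45 deg, phi = 143.1778 deg


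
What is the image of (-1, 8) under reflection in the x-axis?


Reflection across x-axis: (x, y) -> (x, -y)
(-1, 8) -> (-1, -8)

(-1, -8)


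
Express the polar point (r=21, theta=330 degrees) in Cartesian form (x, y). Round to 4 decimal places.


x = 21 * cos(330) = 18.1865
y = 21 * sin(330) = -10.5

(18.1865, -10.5)


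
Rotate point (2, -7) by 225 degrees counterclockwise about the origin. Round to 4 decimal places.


x' = 2*cos(225) - -7*sin(225) = -6.364
y' = 2*sin(225) + -7*cos(225) = 3.5355

(-6.364, 3.5355)


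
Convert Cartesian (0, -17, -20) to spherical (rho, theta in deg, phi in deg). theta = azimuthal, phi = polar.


rho = sqrt(0^2 + (-17)^2 + (-20)^2) = 26.2488
theta = atan2(-17, 0) = 270 deg
phi = acos(-20/26.2488) = 139.6355 deg

rho = 26.2488, theta = 270 deg, phi = 139.6355 deg


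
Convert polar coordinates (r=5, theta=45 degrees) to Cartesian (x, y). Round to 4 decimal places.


x = 5 * cos(45) = 3.5355
y = 5 * sin(45) = 3.5355

(3.5355, 3.5355)


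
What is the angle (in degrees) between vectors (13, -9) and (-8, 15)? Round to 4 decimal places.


dot = 13*-8 + -9*15 = -239
|u| = 15.8114, |v| = 17
cos(angle) = -0.8892
angle = 152.7676 degrees

152.7676 degrees


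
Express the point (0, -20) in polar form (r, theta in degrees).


r = sqrt(0^2 + (-20)^2) = 20
theta = atan2(-20, 0) = 270 degrees

r = 20, theta = 270 degrees


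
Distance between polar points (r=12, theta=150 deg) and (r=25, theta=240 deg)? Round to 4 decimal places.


d = sqrt(r1^2 + r2^2 - 2*r1*r2*cos(t2-t1))
d = sqrt(12^2 + 25^2 - 2*12*25*cos(240-150)) = 27.7308

27.7308


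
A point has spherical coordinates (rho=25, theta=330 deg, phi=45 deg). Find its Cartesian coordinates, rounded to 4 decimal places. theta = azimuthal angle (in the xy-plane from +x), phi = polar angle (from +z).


x = 25 * sin(45) * cos(330) = 15.3093
y = 25 * sin(45) * sin(330) = -8.8388
z = 25 * cos(45) = 17.6777

(15.3093, -8.8388, 17.6777)


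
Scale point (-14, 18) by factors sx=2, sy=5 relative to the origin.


Scaling: (x*sx, y*sy) = (-14*2, 18*5) = (-28, 90)

(-28, 90)


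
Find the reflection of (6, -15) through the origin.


Reflection through origin: (x, y) -> (-x, -y)
(6, -15) -> (-6, 15)

(-6, 15)


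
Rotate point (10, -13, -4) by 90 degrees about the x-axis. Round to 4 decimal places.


x' = 10
y' = -13*cos(90) - -4*sin(90) = 4
z' = -13*sin(90) + -4*cos(90) = -13

(10, 4, -13)


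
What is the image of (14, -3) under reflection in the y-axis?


Reflection across y-axis: (x, y) -> (-x, y)
(14, -3) -> (-14, -3)

(-14, -3)


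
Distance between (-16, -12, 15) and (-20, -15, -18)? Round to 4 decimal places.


d = sqrt((-20--16)^2 + (-15--12)^2 + (-18-15)^2) = 33.3766

33.3766


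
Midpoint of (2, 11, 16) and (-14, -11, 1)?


Midpoint = ((2+-14)/2, (11+-11)/2, (16+1)/2) = (-6, 0, 8.5)

(-6, 0, 8.5)


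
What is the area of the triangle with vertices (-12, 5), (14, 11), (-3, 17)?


Area = |x1(y2-y3) + x2(y3-y1) + x3(y1-y2)| / 2
= |-12*(11-17) + 14*(17-5) + -3*(5-11)| / 2
= 129

129


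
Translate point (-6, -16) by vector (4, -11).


Translation: (x+dx, y+dy) = (-6+4, -16+-11) = (-2, -27)

(-2, -27)


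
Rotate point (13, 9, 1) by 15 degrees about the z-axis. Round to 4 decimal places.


x' = 13*cos(15) - 9*sin(15) = 10.2277
y' = 13*sin(15) + 9*cos(15) = 12.058
z' = 1

(10.2277, 12.058, 1)


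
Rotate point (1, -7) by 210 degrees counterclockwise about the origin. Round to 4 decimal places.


x' = 1*cos(210) - -7*sin(210) = -4.366
y' = 1*sin(210) + -7*cos(210) = 5.5622

(-4.366, 5.5622)


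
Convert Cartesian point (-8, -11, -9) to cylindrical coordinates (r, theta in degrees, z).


r = sqrt((-8)^2 + (-11)^2) = 13.6015
theta = atan2(-11, -8) = 233.9726 deg
z = -9

r = 13.6015, theta = 233.9726 deg, z = -9


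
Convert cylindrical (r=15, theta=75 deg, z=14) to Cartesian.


x = 15 * cos(75) = 3.8823
y = 15 * sin(75) = 14.4889
z = 14

(3.8823, 14.4889, 14)


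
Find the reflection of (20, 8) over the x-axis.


Reflection across x-axis: (x, y) -> (x, -y)
(20, 8) -> (20, -8)

(20, -8)


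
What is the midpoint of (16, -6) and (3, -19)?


Midpoint = ((16+3)/2, (-6+-19)/2) = (9.5, -12.5)

(9.5, -12.5)


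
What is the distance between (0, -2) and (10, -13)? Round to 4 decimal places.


d = sqrt((10-0)^2 + (-13--2)^2) = 14.8661

14.8661


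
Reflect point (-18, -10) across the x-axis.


Reflection across x-axis: (x, y) -> (x, -y)
(-18, -10) -> (-18, 10)

(-18, 10)


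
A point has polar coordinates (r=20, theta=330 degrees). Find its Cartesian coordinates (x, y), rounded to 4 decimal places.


x = 20 * cos(330) = 17.3205
y = 20 * sin(330) = -10

(17.3205, -10)


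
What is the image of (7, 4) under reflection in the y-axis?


Reflection across y-axis: (x, y) -> (-x, y)
(7, 4) -> (-7, 4)

(-7, 4)


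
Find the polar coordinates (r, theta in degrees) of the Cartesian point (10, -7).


r = sqrt(10^2 + (-7)^2) = 12.2066
theta = atan2(-7, 10) = 325.008 degrees

r = 12.2066, theta = 325.008 degrees


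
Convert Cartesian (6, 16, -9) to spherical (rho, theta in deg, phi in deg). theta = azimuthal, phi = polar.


rho = sqrt(6^2 + 16^2 + (-9)^2) = 19.3132
theta = atan2(16, 6) = 69.444 deg
phi = acos(-9/19.3132) = 117.7751 deg

rho = 19.3132, theta = 69.444 deg, phi = 117.7751 deg


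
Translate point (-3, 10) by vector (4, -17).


Translation: (x+dx, y+dy) = (-3+4, 10+-17) = (1, -7)

(1, -7)


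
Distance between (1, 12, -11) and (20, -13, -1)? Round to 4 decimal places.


d = sqrt((20-1)^2 + (-13-12)^2 + (-1--11)^2) = 32.9545

32.9545


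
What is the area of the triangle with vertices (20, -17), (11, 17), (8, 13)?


Area = |x1(y2-y3) + x2(y3-y1) + x3(y1-y2)| / 2
= |20*(17-13) + 11*(13--17) + 8*(-17-17)| / 2
= 69

69


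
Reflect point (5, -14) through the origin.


Reflection through origin: (x, y) -> (-x, -y)
(5, -14) -> (-5, 14)

(-5, 14)


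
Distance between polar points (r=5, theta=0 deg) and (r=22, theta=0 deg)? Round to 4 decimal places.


d = sqrt(r1^2 + r2^2 - 2*r1*r2*cos(t2-t1))
d = sqrt(5^2 + 22^2 - 2*5*22*cos(0-0)) = 17

17


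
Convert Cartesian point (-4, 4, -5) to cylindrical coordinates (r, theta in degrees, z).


r = sqrt((-4)^2 + 4^2) = 5.6569
theta = atan2(4, -4) = 135 deg
z = -5

r = 5.6569, theta = 135 deg, z = -5


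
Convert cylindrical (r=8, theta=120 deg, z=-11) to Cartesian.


x = 8 * cos(120) = -4
y = 8 * sin(120) = 6.9282
z = -11

(-4, 6.9282, -11)


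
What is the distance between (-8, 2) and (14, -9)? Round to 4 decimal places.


d = sqrt((14--8)^2 + (-9-2)^2) = 24.5967

24.5967


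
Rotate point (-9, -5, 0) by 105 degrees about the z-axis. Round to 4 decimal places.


x' = -9*cos(105) - -5*sin(105) = 7.159
y' = -9*sin(105) + -5*cos(105) = -7.3992
z' = 0

(7.159, -7.3992, 0)


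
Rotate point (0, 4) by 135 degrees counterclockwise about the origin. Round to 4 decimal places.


x' = 0*cos(135) - 4*sin(135) = -2.8284
y' = 0*sin(135) + 4*cos(135) = -2.8284

(-2.8284, -2.8284)


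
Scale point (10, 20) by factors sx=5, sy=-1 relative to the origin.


Scaling: (x*sx, y*sy) = (10*5, 20*-1) = (50, -20)

(50, -20)


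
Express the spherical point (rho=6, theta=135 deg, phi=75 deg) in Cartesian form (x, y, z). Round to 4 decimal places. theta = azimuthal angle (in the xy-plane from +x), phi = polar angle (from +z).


x = 6 * sin(75) * cos(135) = -4.0981
y = 6 * sin(75) * sin(135) = 4.0981
z = 6 * cos(75) = 1.5529

(-4.0981, 4.0981, 1.5529)


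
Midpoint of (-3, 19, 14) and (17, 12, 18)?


Midpoint = ((-3+17)/2, (19+12)/2, (14+18)/2) = (7, 15.5, 16)

(7, 15.5, 16)


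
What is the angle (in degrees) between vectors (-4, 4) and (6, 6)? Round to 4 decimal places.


dot = -4*6 + 4*6 = 0
|u| = 5.6569, |v| = 8.4853
cos(angle) = 0
angle = 90 degrees

90 degrees


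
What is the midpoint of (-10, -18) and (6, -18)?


Midpoint = ((-10+6)/2, (-18+-18)/2) = (-2, -18)

(-2, -18)


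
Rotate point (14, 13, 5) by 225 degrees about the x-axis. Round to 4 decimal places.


x' = 14
y' = 13*cos(225) - 5*sin(225) = -5.6569
z' = 13*sin(225) + 5*cos(225) = -12.7279

(14, -5.6569, -12.7279)


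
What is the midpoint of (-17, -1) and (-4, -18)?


Midpoint = ((-17+-4)/2, (-1+-18)/2) = (-10.5, -9.5)

(-10.5, -9.5)


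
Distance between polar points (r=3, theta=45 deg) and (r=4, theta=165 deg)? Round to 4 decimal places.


d = sqrt(r1^2 + r2^2 - 2*r1*r2*cos(t2-t1))
d = sqrt(3^2 + 4^2 - 2*3*4*cos(165-45)) = 6.0828

6.0828


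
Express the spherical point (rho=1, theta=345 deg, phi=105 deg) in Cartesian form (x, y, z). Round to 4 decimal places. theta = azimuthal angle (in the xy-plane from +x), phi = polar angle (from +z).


x = 1 * sin(105) * cos(345) = 0.933
y = 1 * sin(105) * sin(345) = -0.25
z = 1 * cos(105) = -0.2588

(0.933, -0.25, -0.2588)


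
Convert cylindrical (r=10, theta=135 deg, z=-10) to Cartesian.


x = 10 * cos(135) = -7.0711
y = 10 * sin(135) = 7.0711
z = -10

(-7.0711, 7.0711, -10)


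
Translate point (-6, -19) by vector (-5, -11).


Translation: (x+dx, y+dy) = (-6+-5, -19+-11) = (-11, -30)

(-11, -30)


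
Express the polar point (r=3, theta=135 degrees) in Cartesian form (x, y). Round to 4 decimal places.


x = 3 * cos(135) = -2.1213
y = 3 * sin(135) = 2.1213

(-2.1213, 2.1213)


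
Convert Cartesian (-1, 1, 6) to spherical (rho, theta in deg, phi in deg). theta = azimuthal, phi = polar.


rho = sqrt((-1)^2 + 1^2 + 6^2) = 6.1644
theta = atan2(1, -1) = 135 deg
phi = acos(6/6.1644) = 13.2627 deg

rho = 6.1644, theta = 135 deg, phi = 13.2627 deg


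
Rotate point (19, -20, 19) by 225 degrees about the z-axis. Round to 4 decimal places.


x' = 19*cos(225) - -20*sin(225) = -27.5772
y' = 19*sin(225) + -20*cos(225) = 0.7071
z' = 19

(-27.5772, 0.7071, 19)


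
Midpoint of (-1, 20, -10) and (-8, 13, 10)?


Midpoint = ((-1+-8)/2, (20+13)/2, (-10+10)/2) = (-4.5, 16.5, 0)

(-4.5, 16.5, 0)


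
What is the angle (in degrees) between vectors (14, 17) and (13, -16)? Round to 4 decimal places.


dot = 14*13 + 17*-16 = -90
|u| = 22.0227, |v| = 20.6155
cos(angle) = -0.1982
angle = 101.4337 degrees

101.4337 degrees


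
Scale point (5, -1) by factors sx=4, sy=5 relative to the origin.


Scaling: (x*sx, y*sy) = (5*4, -1*5) = (20, -5)

(20, -5)


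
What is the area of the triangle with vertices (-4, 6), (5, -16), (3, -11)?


Area = |x1(y2-y3) + x2(y3-y1) + x3(y1-y2)| / 2
= |-4*(-16--11) + 5*(-11-6) + 3*(6--16)| / 2
= 0.5

0.5


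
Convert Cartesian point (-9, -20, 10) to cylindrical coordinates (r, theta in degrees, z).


r = sqrt((-9)^2 + (-20)^2) = 21.9317
theta = atan2(-20, -9) = 245.7723 deg
z = 10

r = 21.9317, theta = 245.7723 deg, z = 10


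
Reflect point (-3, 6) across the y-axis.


Reflection across y-axis: (x, y) -> (-x, y)
(-3, 6) -> (3, 6)

(3, 6)


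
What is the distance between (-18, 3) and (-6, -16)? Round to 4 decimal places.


d = sqrt((-6--18)^2 + (-16-3)^2) = 22.4722

22.4722


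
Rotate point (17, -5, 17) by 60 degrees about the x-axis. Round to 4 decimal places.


x' = 17
y' = -5*cos(60) - 17*sin(60) = -17.2224
z' = -5*sin(60) + 17*cos(60) = 4.1699

(17, -17.2224, 4.1699)


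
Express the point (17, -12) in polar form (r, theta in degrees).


r = sqrt(17^2 + (-12)^2) = 20.8087
theta = atan2(-12, 17) = 324.7824 degrees

r = 20.8087, theta = 324.7824 degrees


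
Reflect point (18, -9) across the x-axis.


Reflection across x-axis: (x, y) -> (x, -y)
(18, -9) -> (18, 9)

(18, 9)


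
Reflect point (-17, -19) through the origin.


Reflection through origin: (x, y) -> (-x, -y)
(-17, -19) -> (17, 19)

(17, 19)


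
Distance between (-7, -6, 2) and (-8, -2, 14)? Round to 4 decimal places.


d = sqrt((-8--7)^2 + (-2--6)^2 + (14-2)^2) = 12.6886

12.6886


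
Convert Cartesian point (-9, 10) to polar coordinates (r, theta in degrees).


r = sqrt((-9)^2 + 10^2) = 13.4536
theta = atan2(10, -9) = 131.9872 degrees

r = 13.4536, theta = 131.9872 degrees


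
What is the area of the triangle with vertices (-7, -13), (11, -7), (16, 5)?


Area = |x1(y2-y3) + x2(y3-y1) + x3(y1-y2)| / 2
= |-7*(-7-5) + 11*(5--13) + 16*(-13--7)| / 2
= 93

93


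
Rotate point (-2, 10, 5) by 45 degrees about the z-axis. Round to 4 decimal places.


x' = -2*cos(45) - 10*sin(45) = -8.4853
y' = -2*sin(45) + 10*cos(45) = 5.6569
z' = 5

(-8.4853, 5.6569, 5)


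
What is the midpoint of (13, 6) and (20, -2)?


Midpoint = ((13+20)/2, (6+-2)/2) = (16.5, 2)

(16.5, 2)


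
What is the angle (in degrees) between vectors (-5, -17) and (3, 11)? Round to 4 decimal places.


dot = -5*3 + -17*11 = -202
|u| = 17.72, |v| = 11.4018
cos(angle) = -0.9998
angle = 178.8656 degrees

178.8656 degrees


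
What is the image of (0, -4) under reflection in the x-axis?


Reflection across x-axis: (x, y) -> (x, -y)
(0, -4) -> (0, 4)

(0, 4)


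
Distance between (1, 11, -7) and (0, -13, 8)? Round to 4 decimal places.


d = sqrt((0-1)^2 + (-13-11)^2 + (8--7)^2) = 28.3196

28.3196


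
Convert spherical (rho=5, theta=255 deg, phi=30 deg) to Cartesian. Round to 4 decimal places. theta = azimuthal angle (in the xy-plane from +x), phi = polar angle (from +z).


x = 5 * sin(30) * cos(255) = -0.647
y = 5 * sin(30) * sin(255) = -2.4148
z = 5 * cos(30) = 4.3301

(-0.647, -2.4148, 4.3301)


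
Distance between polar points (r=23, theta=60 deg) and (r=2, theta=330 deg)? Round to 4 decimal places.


d = sqrt(r1^2 + r2^2 - 2*r1*r2*cos(t2-t1))
d = sqrt(23^2 + 2^2 - 2*23*2*cos(330-60)) = 23.0868

23.0868


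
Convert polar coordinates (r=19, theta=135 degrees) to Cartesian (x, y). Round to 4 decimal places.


x = 19 * cos(135) = -13.435
y = 19 * sin(135) = 13.435

(-13.435, 13.435)


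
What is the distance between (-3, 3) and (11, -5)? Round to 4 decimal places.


d = sqrt((11--3)^2 + (-5-3)^2) = 16.1245

16.1245


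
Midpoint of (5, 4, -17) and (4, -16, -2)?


Midpoint = ((5+4)/2, (4+-16)/2, (-17+-2)/2) = (4.5, -6, -9.5)

(4.5, -6, -9.5)


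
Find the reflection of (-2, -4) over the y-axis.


Reflection across y-axis: (x, y) -> (-x, y)
(-2, -4) -> (2, -4)

(2, -4)


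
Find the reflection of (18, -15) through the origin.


Reflection through origin: (x, y) -> (-x, -y)
(18, -15) -> (-18, 15)

(-18, 15)


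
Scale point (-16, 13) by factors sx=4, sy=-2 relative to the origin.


Scaling: (x*sx, y*sy) = (-16*4, 13*-2) = (-64, -26)

(-64, -26)


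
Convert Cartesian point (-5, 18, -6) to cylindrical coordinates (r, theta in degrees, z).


r = sqrt((-5)^2 + 18^2) = 18.6815
theta = atan2(18, -5) = 105.5241 deg
z = -6

r = 18.6815, theta = 105.5241 deg, z = -6


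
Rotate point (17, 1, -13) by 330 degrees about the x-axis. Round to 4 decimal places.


x' = 17
y' = 1*cos(330) - -13*sin(330) = -5.634
z' = 1*sin(330) + -13*cos(330) = -11.7583

(17, -5.634, -11.7583)


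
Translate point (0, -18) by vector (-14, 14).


Translation: (x+dx, y+dy) = (0+-14, -18+14) = (-14, -4)

(-14, -4)


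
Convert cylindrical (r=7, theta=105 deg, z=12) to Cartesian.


x = 7 * cos(105) = -1.8117
y = 7 * sin(105) = 6.7615
z = 12

(-1.8117, 6.7615, 12)


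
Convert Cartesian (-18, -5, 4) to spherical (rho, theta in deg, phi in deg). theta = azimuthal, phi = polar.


rho = sqrt((-18)^2 + (-5)^2 + 4^2) = 19.105
theta = atan2(-5, -18) = 195.5241 deg
phi = acos(4/19.105) = 77.9146 deg

rho = 19.105, theta = 195.5241 deg, phi = 77.9146 deg


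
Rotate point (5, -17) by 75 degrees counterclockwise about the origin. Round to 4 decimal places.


x' = 5*cos(75) - -17*sin(75) = 17.7148
y' = 5*sin(75) + -17*cos(75) = 0.4297

(17.7148, 0.4297)


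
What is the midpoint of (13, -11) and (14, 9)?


Midpoint = ((13+14)/2, (-11+9)/2) = (13.5, -1)

(13.5, -1)


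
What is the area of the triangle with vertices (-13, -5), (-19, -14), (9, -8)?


Area = |x1(y2-y3) + x2(y3-y1) + x3(y1-y2)| / 2
= |-13*(-14--8) + -19*(-8--5) + 9*(-5--14)| / 2
= 108

108


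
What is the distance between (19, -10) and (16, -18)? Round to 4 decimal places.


d = sqrt((16-19)^2 + (-18--10)^2) = 8.544

8.544


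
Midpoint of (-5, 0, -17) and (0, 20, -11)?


Midpoint = ((-5+0)/2, (0+20)/2, (-17+-11)/2) = (-2.5, 10, -14)

(-2.5, 10, -14)


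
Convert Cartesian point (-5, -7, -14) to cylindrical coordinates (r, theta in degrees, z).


r = sqrt((-5)^2 + (-7)^2) = 8.6023
theta = atan2(-7, -5) = 234.4623 deg
z = -14

r = 8.6023, theta = 234.4623 deg, z = -14


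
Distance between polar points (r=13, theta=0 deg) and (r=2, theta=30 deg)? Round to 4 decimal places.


d = sqrt(r1^2 + r2^2 - 2*r1*r2*cos(t2-t1))
d = sqrt(13^2 + 2^2 - 2*13*2*cos(30-0)) = 11.3122

11.3122


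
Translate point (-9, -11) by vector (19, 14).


Translation: (x+dx, y+dy) = (-9+19, -11+14) = (10, 3)

(10, 3)


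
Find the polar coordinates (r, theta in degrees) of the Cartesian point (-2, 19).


r = sqrt((-2)^2 + 19^2) = 19.105
theta = atan2(19, -2) = 96.009 degrees

r = 19.105, theta = 96.009 degrees


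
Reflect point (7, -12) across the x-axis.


Reflection across x-axis: (x, y) -> (x, -y)
(7, -12) -> (7, 12)

(7, 12)


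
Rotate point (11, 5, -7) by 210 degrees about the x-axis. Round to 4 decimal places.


x' = 11
y' = 5*cos(210) - -7*sin(210) = -7.8301
z' = 5*sin(210) + -7*cos(210) = 3.5622

(11, -7.8301, 3.5622)


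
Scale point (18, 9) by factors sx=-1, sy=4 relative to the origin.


Scaling: (x*sx, y*sy) = (18*-1, 9*4) = (-18, 36)

(-18, 36)


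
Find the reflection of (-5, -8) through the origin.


Reflection through origin: (x, y) -> (-x, -y)
(-5, -8) -> (5, 8)

(5, 8)


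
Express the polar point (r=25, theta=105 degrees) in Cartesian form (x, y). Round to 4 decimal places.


x = 25 * cos(105) = -6.4705
y = 25 * sin(105) = 24.1481

(-6.4705, 24.1481)


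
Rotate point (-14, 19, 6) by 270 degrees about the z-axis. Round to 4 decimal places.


x' = -14*cos(270) - 19*sin(270) = 19
y' = -14*sin(270) + 19*cos(270) = 14
z' = 6

(19, 14, 6)


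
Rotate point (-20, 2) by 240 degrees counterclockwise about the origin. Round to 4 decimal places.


x' = -20*cos(240) - 2*sin(240) = 11.7321
y' = -20*sin(240) + 2*cos(240) = 16.3205

(11.7321, 16.3205)


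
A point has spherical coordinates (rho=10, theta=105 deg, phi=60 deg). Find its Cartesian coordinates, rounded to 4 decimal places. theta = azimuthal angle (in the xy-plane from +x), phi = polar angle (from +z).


x = 10 * sin(60) * cos(105) = -2.2414
y = 10 * sin(60) * sin(105) = 8.3652
z = 10 * cos(60) = 5

(-2.2414, 8.3652, 5)
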